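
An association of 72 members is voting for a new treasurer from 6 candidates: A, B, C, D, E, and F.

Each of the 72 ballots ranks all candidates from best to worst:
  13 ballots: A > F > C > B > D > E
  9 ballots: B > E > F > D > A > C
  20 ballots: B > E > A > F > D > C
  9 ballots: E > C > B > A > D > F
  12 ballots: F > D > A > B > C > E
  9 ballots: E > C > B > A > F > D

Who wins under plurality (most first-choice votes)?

First-place votes: A 13, B 29, C 0, D 0, E 18, F 12.

B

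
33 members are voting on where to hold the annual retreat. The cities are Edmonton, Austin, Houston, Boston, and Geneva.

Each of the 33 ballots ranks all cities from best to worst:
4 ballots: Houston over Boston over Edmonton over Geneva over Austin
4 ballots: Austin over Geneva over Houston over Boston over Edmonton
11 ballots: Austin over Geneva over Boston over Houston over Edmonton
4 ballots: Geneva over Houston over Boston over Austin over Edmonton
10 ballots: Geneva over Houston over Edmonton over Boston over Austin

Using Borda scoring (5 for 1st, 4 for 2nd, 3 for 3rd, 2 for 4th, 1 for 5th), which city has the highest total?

Edmonton: 4×3 + 4×1 + 11×1 + 4×1 + 10×3 = 61
Austin: 4×1 + 4×5 + 11×5 + 4×2 + 10×1 = 97
Houston: 4×5 + 4×3 + 11×2 + 4×4 + 10×4 = 110
Boston: 4×4 + 4×2 + 11×3 + 4×3 + 10×2 = 89
Geneva: 4×2 + 4×4 + 11×4 + 4×5 + 10×5 = 138

Geneva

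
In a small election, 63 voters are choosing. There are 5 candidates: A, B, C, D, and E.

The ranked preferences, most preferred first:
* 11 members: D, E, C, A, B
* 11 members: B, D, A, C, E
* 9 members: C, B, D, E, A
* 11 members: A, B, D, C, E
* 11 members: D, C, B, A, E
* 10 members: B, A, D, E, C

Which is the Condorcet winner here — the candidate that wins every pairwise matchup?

B vs A: 41–22
B vs C: 32–31
B vs D: 41–22
B vs E: 52–11
B beats every other candidate.

B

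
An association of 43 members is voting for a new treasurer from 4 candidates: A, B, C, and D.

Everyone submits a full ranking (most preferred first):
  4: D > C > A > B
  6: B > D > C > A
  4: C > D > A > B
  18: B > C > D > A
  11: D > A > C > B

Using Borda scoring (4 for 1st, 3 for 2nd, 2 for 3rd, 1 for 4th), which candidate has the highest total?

D

A: 4×2 + 6×1 + 4×2 + 18×1 + 11×3 = 73
B: 4×1 + 6×4 + 4×1 + 18×4 + 11×1 = 115
C: 4×3 + 6×2 + 4×4 + 18×3 + 11×2 = 116
D: 4×4 + 6×3 + 4×3 + 18×2 + 11×4 = 126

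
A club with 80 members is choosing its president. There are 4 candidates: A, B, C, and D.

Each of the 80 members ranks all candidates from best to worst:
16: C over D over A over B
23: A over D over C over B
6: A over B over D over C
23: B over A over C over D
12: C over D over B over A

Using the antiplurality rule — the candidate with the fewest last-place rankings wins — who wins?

Last-place votes: A 12, B 39, C 6, D 23.

C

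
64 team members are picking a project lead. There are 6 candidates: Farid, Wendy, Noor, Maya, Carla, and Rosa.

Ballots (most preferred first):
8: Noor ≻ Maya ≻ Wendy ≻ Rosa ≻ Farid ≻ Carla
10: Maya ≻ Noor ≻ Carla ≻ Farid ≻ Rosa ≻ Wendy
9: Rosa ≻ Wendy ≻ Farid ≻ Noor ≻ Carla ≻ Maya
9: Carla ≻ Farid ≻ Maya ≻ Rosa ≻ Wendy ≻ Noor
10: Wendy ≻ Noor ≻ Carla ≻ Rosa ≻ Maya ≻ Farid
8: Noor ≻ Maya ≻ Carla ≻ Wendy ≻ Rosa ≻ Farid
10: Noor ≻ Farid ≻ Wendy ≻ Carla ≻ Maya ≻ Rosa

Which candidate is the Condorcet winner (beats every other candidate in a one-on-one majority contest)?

Noor

Noor vs Farid: 46–18
Noor vs Wendy: 36–28
Noor vs Maya: 45–19
Noor vs Carla: 55–9
Noor vs Rosa: 46–18
Noor beats every other candidate.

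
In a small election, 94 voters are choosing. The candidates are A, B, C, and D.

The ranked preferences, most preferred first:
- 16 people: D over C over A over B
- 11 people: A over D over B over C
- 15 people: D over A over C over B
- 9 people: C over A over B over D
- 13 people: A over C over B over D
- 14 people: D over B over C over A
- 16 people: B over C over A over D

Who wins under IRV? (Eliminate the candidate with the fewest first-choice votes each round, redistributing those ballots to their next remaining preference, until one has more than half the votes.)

A

Round 1: A 24, B 16, C 9, D 45. C eliminated.
Round 2: A 33, B 16, D 45. B eliminated.
Round 3: A 49, D 45. A has a majority (≥48).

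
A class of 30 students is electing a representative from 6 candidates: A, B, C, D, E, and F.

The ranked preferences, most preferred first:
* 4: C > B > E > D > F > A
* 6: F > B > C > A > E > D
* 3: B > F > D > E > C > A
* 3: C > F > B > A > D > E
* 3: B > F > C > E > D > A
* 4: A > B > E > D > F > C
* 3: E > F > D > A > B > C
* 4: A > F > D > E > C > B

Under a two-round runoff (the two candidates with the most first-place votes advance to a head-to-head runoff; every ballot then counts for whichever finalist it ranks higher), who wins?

Round 1 first-place votes: A 8, B 6, C 7, D 0, E 3, F 6. A and C advance.
Runoff: A is ranked above C on 11 ballots, C above A on 19.

C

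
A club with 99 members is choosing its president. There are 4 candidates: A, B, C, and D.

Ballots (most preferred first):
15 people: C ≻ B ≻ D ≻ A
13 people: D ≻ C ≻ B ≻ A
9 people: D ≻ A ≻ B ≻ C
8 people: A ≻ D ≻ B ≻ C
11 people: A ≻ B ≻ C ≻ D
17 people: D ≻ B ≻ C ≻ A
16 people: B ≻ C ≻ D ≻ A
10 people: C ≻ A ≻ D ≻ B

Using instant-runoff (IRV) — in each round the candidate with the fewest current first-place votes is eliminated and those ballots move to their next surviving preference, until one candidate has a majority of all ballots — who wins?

Round 1: A 19, B 16, C 25, D 39. B eliminated.
Round 2: A 19, C 41, D 39. A eliminated.
Round 3: C 52, D 47. C has a majority (≥50).

C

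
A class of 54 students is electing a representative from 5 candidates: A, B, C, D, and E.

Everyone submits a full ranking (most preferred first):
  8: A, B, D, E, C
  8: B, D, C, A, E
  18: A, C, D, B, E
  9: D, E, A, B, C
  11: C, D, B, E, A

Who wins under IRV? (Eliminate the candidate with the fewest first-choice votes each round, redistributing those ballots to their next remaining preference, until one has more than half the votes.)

D

Round 1: A 26, B 8, C 11, D 9, E 0. E eliminated.
Round 2: A 26, B 8, C 11, D 9. B eliminated.
Round 3: A 26, C 11, D 17. C eliminated.
Round 4: A 26, D 28. D has a majority (≥28).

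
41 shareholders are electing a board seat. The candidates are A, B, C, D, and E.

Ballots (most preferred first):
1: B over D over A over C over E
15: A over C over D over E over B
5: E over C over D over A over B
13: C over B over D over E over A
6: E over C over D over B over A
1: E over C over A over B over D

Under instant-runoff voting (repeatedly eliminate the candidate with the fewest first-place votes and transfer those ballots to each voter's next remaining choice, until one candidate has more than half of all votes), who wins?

Round 1: A 15, B 1, C 13, D 0, E 12. D eliminated.
Round 2: A 15, B 1, C 13, E 12. B eliminated.
Round 3: A 16, C 13, E 12. E eliminated.
Round 4: A 16, C 25. C has a majority (≥21).

C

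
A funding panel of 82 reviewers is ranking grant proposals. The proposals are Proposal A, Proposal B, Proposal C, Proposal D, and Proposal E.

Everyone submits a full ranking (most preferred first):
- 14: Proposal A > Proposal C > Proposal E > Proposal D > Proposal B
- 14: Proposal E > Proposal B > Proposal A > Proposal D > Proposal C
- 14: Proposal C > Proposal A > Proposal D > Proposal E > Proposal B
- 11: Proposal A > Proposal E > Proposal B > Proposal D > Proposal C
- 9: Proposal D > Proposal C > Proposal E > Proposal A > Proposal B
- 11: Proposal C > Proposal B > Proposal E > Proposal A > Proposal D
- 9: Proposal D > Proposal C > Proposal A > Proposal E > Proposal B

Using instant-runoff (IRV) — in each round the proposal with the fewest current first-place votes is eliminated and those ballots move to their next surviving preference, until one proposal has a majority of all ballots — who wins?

Round 1: Proposal A 25, Proposal B 0, Proposal C 25, Proposal D 18, Proposal E 14. Proposal B eliminated.
Round 2: Proposal A 25, Proposal C 25, Proposal D 18, Proposal E 14. Proposal E eliminated.
Round 3: Proposal A 39, Proposal C 25, Proposal D 18. Proposal D eliminated.
Round 4: Proposal A 39, Proposal C 43. Proposal C has a majority (≥42).

Proposal C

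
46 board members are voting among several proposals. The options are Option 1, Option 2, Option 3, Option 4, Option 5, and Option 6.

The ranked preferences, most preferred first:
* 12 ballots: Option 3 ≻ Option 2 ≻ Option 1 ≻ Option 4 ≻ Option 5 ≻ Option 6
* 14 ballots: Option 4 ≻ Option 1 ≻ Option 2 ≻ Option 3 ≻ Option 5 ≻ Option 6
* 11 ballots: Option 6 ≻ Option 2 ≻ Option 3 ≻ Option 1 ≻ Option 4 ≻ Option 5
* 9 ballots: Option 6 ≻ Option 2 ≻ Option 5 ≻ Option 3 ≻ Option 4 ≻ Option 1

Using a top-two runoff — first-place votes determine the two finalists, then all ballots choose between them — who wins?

Round 1 first-place votes: Option 1 0, Option 2 0, Option 3 12, Option 4 14, Option 5 0, Option 6 20. Option 6 and Option 4 advance.
Runoff: Option 6 is ranked above Option 4 on 20 ballots, Option 4 above Option 6 on 26.

Option 4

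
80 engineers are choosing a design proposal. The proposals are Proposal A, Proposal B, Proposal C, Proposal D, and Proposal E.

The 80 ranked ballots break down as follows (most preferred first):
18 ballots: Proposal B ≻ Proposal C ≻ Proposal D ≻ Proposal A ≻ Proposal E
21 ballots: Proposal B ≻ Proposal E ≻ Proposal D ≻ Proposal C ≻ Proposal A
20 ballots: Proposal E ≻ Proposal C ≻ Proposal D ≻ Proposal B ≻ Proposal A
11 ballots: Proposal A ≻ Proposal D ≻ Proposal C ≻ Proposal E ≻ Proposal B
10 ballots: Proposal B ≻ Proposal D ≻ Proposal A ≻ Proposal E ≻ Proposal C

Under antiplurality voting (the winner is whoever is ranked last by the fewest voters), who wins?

Proposal D

Last-place votes: Proposal A 41, Proposal B 11, Proposal C 10, Proposal D 0, Proposal E 18.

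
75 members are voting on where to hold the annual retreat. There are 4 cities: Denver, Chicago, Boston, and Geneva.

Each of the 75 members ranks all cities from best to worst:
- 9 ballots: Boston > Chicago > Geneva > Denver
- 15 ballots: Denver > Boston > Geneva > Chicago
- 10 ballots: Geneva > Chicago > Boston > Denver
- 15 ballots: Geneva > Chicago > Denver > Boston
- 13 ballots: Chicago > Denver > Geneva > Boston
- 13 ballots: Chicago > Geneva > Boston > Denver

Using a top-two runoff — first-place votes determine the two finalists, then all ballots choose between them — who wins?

Geneva

Round 1 first-place votes: Denver 15, Chicago 26, Boston 9, Geneva 25. Chicago and Geneva advance.
Runoff: Chicago is ranked above Geneva on 35 ballots, Geneva above Chicago on 40.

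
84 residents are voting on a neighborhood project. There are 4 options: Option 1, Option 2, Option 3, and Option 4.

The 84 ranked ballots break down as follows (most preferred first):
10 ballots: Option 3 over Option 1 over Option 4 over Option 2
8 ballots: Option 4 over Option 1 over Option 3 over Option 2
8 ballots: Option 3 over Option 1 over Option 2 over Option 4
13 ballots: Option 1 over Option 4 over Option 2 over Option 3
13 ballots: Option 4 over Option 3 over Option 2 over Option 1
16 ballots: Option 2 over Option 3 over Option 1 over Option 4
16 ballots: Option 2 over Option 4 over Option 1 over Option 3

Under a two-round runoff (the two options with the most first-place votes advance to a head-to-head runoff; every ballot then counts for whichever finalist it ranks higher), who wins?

Option 4

Round 1 first-place votes: Option 1 13, Option 2 32, Option 3 18, Option 4 21. Option 2 and Option 4 advance.
Runoff: Option 2 is ranked above Option 4 on 40 ballots, Option 4 above Option 2 on 44.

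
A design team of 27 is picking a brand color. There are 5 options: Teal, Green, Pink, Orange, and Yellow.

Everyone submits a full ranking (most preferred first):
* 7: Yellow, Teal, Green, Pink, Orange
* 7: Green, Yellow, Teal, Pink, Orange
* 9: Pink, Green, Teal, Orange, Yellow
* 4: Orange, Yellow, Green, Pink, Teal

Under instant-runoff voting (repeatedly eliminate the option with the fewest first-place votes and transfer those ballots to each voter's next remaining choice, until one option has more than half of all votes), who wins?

Round 1: Teal 0, Green 7, Pink 9, Orange 4, Yellow 7. Teal eliminated.
Round 2: Green 7, Pink 9, Orange 4, Yellow 7. Orange eliminated.
Round 3: Green 7, Pink 9, Yellow 11. Green eliminated.
Round 4: Pink 9, Yellow 18. Yellow has a majority (≥14).

Yellow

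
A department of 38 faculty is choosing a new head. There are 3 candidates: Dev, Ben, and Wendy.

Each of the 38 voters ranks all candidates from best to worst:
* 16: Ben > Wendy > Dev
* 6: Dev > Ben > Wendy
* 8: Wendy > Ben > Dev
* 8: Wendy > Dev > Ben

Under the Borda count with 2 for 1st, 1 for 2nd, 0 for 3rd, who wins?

Dev: 16×0 + 6×2 + 8×0 + 8×1 = 20
Ben: 16×2 + 6×1 + 8×1 + 8×0 = 46
Wendy: 16×1 + 6×0 + 8×2 + 8×2 = 48

Wendy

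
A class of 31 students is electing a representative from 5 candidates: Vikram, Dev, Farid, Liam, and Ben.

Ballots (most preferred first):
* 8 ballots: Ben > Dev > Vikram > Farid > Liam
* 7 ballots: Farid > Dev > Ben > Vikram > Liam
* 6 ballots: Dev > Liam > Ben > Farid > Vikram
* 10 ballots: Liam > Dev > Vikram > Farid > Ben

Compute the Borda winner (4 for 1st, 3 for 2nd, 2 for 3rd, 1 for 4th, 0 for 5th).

Vikram: 8×2 + 7×1 + 6×0 + 10×2 = 43
Dev: 8×3 + 7×3 + 6×4 + 10×3 = 99
Farid: 8×1 + 7×4 + 6×1 + 10×1 = 52
Liam: 8×0 + 7×0 + 6×3 + 10×4 = 58
Ben: 8×4 + 7×2 + 6×2 + 10×0 = 58

Dev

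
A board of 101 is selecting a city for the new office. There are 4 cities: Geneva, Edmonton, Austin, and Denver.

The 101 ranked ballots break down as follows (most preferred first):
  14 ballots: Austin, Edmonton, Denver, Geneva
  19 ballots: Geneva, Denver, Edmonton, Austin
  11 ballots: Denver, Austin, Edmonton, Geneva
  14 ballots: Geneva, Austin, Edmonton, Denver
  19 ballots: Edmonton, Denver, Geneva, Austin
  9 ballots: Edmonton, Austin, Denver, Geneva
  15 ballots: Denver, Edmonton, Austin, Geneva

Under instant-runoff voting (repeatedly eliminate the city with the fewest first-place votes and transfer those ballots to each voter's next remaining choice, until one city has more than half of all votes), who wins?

Round 1: Geneva 33, Edmonton 28, Austin 14, Denver 26. Austin eliminated.
Round 2: Geneva 33, Edmonton 42, Denver 26. Denver eliminated.
Round 3: Geneva 33, Edmonton 68. Edmonton has a majority (≥51).

Edmonton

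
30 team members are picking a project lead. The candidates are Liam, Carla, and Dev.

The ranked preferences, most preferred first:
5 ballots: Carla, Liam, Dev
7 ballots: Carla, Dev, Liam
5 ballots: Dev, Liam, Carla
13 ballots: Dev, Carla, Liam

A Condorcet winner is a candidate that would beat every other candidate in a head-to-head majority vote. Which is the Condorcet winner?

Dev vs Liam: 25–5
Dev vs Carla: 18–12
Dev beats every other candidate.

Dev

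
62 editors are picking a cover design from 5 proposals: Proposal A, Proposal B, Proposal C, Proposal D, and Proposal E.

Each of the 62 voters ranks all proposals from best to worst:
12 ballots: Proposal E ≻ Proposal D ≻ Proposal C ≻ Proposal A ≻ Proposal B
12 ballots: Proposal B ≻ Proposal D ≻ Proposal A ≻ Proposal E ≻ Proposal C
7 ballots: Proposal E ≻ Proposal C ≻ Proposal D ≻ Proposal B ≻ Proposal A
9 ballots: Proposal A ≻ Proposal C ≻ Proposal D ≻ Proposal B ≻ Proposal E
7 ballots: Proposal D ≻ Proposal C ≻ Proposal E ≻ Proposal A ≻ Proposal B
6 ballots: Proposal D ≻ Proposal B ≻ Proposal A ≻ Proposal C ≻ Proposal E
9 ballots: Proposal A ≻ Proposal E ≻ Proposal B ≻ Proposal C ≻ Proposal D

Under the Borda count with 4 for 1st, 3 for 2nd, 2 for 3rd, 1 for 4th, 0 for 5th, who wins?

Proposal A: 12×1 + 12×2 + 7×0 + 9×4 + 7×1 + 6×2 + 9×4 = 127
Proposal B: 12×0 + 12×4 + 7×1 + 9×1 + 7×0 + 6×3 + 9×2 = 100
Proposal C: 12×2 + 12×0 + 7×3 + 9×3 + 7×3 + 6×1 + 9×1 = 108
Proposal D: 12×3 + 12×3 + 7×2 + 9×2 + 7×4 + 6×4 + 9×0 = 156
Proposal E: 12×4 + 12×1 + 7×4 + 9×0 + 7×2 + 6×0 + 9×3 = 129

Proposal D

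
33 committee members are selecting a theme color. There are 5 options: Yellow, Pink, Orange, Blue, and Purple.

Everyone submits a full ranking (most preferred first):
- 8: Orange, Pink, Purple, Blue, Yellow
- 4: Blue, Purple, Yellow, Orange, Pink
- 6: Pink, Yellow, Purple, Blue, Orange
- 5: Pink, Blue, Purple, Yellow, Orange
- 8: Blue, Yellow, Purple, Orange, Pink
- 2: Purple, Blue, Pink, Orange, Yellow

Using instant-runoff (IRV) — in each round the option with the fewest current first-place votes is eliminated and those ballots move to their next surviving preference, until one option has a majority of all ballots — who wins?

Round 1: Yellow 0, Pink 11, Orange 8, Blue 12, Purple 2. Yellow eliminated.
Round 2: Pink 11, Orange 8, Blue 12, Purple 2. Purple eliminated.
Round 3: Pink 11, Orange 8, Blue 14. Orange eliminated.
Round 4: Pink 19, Blue 14. Pink has a majority (≥17).

Pink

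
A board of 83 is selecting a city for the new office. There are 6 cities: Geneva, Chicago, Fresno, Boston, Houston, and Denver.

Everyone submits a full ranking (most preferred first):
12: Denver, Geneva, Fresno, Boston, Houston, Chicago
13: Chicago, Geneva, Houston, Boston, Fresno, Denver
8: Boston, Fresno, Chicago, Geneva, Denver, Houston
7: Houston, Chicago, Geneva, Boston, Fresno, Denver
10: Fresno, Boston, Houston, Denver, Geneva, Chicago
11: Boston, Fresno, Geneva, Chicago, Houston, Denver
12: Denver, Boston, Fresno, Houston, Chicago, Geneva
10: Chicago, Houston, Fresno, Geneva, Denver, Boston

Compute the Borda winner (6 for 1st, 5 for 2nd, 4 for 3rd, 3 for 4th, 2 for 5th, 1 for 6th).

Geneva: 12×5 + 13×5 + 8×3 + 7×4 + 10×2 + 11×4 + 12×1 + 10×3 = 283
Chicago: 12×1 + 13×6 + 8×4 + 7×5 + 10×1 + 11×3 + 12×2 + 10×6 = 284
Fresno: 12×4 + 13×2 + 8×5 + 7×2 + 10×6 + 11×5 + 12×4 + 10×4 = 331
Boston: 12×3 + 13×3 + 8×6 + 7×3 + 10×5 + 11×6 + 12×5 + 10×1 = 330
Houston: 12×2 + 13×4 + 8×1 + 7×6 + 10×4 + 11×2 + 12×3 + 10×5 = 274
Denver: 12×6 + 13×1 + 8×2 + 7×1 + 10×3 + 11×1 + 12×6 + 10×2 = 241

Fresno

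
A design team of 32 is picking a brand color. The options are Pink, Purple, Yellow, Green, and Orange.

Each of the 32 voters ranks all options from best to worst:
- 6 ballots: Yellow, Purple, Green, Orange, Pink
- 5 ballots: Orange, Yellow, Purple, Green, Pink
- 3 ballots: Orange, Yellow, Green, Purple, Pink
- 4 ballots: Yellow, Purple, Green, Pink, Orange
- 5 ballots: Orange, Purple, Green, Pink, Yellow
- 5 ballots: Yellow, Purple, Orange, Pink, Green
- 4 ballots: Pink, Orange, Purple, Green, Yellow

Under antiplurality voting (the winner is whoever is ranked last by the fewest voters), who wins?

Last-place votes: Pink 14, Purple 0, Yellow 9, Green 5, Orange 4.

Purple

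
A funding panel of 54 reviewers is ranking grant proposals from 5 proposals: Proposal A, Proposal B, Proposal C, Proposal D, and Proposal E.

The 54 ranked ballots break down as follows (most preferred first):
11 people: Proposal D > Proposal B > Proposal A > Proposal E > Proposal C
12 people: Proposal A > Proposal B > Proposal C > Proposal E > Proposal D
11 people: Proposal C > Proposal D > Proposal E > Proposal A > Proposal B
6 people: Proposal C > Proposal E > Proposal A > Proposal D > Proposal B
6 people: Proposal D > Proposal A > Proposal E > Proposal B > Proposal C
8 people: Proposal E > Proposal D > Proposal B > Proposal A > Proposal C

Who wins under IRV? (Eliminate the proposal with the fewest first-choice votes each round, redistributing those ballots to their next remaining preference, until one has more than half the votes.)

Proposal C

Round 1: Proposal A 12, Proposal B 0, Proposal C 17, Proposal D 17, Proposal E 8. Proposal B eliminated.
Round 2: Proposal A 12, Proposal C 17, Proposal D 17, Proposal E 8. Proposal E eliminated.
Round 3: Proposal A 12, Proposal C 17, Proposal D 25. Proposal A eliminated.
Round 4: Proposal C 29, Proposal D 25. Proposal C has a majority (≥28).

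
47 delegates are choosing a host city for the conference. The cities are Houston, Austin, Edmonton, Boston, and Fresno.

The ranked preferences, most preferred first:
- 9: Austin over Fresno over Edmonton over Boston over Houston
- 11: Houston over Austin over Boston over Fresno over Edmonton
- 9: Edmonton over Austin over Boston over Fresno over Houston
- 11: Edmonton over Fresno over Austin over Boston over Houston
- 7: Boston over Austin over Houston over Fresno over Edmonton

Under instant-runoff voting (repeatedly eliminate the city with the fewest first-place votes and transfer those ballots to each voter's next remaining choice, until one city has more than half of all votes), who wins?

Round 1: Houston 11, Austin 9, Edmonton 20, Boston 7, Fresno 0. Fresno eliminated.
Round 2: Houston 11, Austin 9, Edmonton 20, Boston 7. Boston eliminated.
Round 3: Houston 11, Austin 16, Edmonton 20. Houston eliminated.
Round 4: Austin 27, Edmonton 20. Austin has a majority (≥24).

Austin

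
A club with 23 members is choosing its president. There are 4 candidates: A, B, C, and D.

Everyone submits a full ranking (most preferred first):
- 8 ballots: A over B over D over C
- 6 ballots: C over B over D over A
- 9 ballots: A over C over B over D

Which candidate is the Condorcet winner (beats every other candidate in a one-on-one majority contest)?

A vs B: 17–6
A vs C: 17–6
A vs D: 17–6
A beats every other candidate.

A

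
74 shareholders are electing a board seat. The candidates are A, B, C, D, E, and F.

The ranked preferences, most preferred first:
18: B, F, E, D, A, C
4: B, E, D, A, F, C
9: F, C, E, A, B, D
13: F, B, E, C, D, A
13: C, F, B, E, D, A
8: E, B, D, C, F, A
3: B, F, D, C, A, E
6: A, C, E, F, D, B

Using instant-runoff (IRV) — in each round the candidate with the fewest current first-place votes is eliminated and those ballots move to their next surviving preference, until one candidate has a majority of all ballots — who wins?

Round 1: A 6, B 25, C 13, D 0, E 8, F 22. D eliminated.
Round 2: A 6, B 25, C 13, E 8, F 22. A eliminated.
Round 3: B 25, C 19, E 8, F 22. E eliminated.
Round 4: B 33, C 19, F 22. C eliminated.
Round 5: B 33, F 41. F has a majority (≥38).

F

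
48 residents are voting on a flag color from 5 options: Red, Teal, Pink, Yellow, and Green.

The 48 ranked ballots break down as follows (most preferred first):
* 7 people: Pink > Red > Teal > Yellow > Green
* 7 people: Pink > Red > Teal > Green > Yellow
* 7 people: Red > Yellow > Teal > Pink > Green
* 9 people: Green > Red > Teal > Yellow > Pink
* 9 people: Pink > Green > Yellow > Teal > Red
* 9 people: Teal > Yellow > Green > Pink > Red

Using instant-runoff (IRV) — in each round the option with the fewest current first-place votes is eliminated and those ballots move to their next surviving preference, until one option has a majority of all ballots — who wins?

Teal

Round 1: Red 7, Teal 9, Pink 23, Yellow 0, Green 9. Yellow eliminated.
Round 2: Red 7, Teal 9, Pink 23, Green 9. Red eliminated.
Round 3: Teal 16, Pink 23, Green 9. Green eliminated.
Round 4: Teal 25, Pink 23. Teal has a majority (≥25).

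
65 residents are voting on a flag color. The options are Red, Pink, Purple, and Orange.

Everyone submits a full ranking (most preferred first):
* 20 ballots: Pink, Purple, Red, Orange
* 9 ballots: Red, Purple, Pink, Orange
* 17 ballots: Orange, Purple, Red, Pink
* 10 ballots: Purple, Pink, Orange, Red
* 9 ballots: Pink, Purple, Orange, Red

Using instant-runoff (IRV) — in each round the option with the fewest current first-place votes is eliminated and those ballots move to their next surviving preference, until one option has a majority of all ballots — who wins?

Purple

Round 1: Red 9, Pink 29, Purple 10, Orange 17. Red eliminated.
Round 2: Pink 29, Purple 19, Orange 17. Orange eliminated.
Round 3: Pink 29, Purple 36. Purple has a majority (≥33).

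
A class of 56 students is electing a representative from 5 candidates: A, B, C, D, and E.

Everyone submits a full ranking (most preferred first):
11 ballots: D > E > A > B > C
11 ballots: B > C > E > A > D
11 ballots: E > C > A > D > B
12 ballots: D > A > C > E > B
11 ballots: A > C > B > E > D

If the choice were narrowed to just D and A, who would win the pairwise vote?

D is ranked above A on 23 ballots; A above D on 33.

A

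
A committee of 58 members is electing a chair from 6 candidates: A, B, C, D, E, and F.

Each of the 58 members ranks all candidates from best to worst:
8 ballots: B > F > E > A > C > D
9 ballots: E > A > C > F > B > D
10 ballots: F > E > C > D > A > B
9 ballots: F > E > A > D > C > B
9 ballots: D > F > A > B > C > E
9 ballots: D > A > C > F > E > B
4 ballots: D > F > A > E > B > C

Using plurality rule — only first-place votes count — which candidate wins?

D

First-place votes: A 0, B 8, C 0, D 22, E 9, F 19.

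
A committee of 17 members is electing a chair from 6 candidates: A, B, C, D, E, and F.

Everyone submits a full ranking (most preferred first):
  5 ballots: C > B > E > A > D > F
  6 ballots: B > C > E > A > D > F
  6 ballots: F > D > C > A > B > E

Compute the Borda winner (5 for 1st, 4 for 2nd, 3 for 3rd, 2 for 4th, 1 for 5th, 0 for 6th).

C

A: 5×2 + 6×2 + 6×2 = 34
B: 5×4 + 6×5 + 6×1 = 56
C: 5×5 + 6×4 + 6×3 = 67
D: 5×1 + 6×1 + 6×4 = 35
E: 5×3 + 6×3 + 6×0 = 33
F: 5×0 + 6×0 + 6×5 = 30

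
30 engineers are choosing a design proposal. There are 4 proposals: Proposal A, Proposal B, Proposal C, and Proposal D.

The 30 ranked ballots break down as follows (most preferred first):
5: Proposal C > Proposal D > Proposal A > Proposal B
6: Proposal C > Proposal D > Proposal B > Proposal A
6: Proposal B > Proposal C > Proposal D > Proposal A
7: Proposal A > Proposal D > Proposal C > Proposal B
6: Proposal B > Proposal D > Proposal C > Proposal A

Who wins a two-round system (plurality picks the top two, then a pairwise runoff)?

Round 1 first-place votes: Proposal A 7, Proposal B 12, Proposal C 11, Proposal D 0. Proposal B and Proposal C advance.
Runoff: Proposal B is ranked above Proposal C on 12 ballots, Proposal C above Proposal B on 18.

Proposal C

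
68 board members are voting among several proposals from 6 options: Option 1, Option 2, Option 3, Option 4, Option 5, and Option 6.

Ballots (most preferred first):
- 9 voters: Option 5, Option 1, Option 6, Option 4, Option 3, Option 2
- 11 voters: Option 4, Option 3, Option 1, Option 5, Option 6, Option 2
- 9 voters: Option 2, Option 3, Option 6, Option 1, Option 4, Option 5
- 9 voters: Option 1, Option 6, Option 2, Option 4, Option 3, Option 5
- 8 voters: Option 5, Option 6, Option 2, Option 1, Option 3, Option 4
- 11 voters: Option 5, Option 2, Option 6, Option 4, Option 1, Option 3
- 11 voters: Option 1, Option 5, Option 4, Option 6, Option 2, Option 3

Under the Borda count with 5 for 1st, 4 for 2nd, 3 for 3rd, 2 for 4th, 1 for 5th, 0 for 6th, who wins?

Option 1

Option 1: 9×4 + 11×3 + 9×2 + 9×5 + 8×2 + 11×1 + 11×5 = 214
Option 2: 9×0 + 11×0 + 9×5 + 9×3 + 8×3 + 11×4 + 11×1 = 151
Option 3: 9×1 + 11×4 + 9×4 + 9×1 + 8×1 + 11×0 + 11×0 = 106
Option 4: 9×2 + 11×5 + 9×1 + 9×2 + 8×0 + 11×2 + 11×3 = 155
Option 5: 9×5 + 11×2 + 9×0 + 9×0 + 8×5 + 11×5 + 11×4 = 206
Option 6: 9×3 + 11×1 + 9×3 + 9×4 + 8×4 + 11×3 + 11×2 = 188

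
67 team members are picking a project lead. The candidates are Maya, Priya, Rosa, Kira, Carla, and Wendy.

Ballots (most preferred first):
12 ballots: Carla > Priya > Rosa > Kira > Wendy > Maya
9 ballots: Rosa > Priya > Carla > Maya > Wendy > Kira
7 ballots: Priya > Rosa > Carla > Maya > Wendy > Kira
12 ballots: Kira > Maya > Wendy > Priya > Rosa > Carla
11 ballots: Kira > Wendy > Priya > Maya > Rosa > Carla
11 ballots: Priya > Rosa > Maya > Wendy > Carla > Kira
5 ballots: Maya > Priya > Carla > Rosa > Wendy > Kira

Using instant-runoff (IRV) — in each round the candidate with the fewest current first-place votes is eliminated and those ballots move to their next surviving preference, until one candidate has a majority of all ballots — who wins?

Round 1: Maya 5, Priya 18, Rosa 9, Kira 23, Carla 12, Wendy 0. Wendy eliminated.
Round 2: Maya 5, Priya 18, Rosa 9, Kira 23, Carla 12. Maya eliminated.
Round 3: Priya 23, Rosa 9, Kira 23, Carla 12. Rosa eliminated.
Round 4: Priya 32, Kira 23, Carla 12. Carla eliminated.
Round 5: Priya 44, Kira 23. Priya has a majority (≥34).

Priya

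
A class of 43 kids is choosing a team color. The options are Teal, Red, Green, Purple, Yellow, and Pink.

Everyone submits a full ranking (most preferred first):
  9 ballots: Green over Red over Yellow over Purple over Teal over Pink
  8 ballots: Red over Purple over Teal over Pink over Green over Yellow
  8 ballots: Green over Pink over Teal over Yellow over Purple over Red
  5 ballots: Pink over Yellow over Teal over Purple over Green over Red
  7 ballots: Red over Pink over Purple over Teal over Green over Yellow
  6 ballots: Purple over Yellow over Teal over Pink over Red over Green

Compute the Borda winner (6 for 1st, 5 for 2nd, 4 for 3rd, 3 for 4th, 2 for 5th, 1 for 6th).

Teal: 9×2 + 8×4 + 8×4 + 5×4 + 7×3 + 6×4 = 147
Red: 9×5 + 8×6 + 8×1 + 5×1 + 7×6 + 6×2 = 160
Green: 9×6 + 8×2 + 8×6 + 5×2 + 7×2 + 6×1 = 148
Purple: 9×3 + 8×5 + 8×2 + 5×3 + 7×4 + 6×6 = 162
Yellow: 9×4 + 8×1 + 8×3 + 5×5 + 7×1 + 6×5 = 130
Pink: 9×1 + 8×3 + 8×5 + 5×6 + 7×5 + 6×3 = 156

Purple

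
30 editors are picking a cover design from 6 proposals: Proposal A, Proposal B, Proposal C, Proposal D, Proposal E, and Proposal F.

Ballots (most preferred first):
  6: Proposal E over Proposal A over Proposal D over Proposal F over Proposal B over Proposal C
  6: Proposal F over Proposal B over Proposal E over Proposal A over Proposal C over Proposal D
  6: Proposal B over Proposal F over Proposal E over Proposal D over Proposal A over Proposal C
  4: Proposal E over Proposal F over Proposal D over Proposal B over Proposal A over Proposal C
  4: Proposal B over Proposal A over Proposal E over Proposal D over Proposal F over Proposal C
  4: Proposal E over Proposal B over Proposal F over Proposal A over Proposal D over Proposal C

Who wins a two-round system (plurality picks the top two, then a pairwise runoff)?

Round 1 first-place votes: Proposal A 0, Proposal B 10, Proposal C 0, Proposal D 0, Proposal E 14, Proposal F 6. Proposal E and Proposal B advance.
Runoff: Proposal E is ranked above Proposal B on 14 ballots, Proposal B above Proposal E on 16.

Proposal B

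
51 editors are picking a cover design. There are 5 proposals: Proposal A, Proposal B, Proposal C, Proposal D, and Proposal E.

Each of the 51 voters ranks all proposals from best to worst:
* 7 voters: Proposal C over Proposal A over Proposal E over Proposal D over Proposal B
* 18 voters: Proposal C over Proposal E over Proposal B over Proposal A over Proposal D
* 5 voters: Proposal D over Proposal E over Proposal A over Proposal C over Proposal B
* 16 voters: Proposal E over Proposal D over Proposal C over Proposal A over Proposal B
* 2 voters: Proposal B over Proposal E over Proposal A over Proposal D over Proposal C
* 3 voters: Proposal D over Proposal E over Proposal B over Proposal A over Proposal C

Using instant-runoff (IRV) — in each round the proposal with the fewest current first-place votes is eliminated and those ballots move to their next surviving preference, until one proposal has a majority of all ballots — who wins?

Round 1: Proposal A 0, Proposal B 2, Proposal C 25, Proposal D 8, Proposal E 16. Proposal A eliminated.
Round 2: Proposal B 2, Proposal C 25, Proposal D 8, Proposal E 16. Proposal B eliminated.
Round 3: Proposal C 25, Proposal D 8, Proposal E 18. Proposal D eliminated.
Round 4: Proposal C 25, Proposal E 26. Proposal E has a majority (≥26).

Proposal E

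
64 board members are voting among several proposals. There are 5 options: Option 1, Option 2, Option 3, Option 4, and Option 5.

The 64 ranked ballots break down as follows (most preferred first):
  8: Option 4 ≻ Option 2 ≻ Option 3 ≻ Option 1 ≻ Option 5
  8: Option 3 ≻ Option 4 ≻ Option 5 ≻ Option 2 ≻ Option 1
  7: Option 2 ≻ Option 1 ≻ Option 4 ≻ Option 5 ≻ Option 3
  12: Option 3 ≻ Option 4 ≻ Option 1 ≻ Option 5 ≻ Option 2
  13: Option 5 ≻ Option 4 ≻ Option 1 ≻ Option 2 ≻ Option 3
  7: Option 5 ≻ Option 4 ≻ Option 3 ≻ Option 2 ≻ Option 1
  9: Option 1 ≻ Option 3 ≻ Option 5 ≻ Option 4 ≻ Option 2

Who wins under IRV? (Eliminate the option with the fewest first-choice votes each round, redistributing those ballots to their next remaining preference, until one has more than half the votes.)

Round 1: Option 1 9, Option 2 7, Option 3 20, Option 4 8, Option 5 20. Option 2 eliminated.
Round 2: Option 1 16, Option 3 20, Option 4 8, Option 5 20. Option 4 eliminated.
Round 3: Option 1 16, Option 3 28, Option 5 20. Option 1 eliminated.
Round 4: Option 3 37, Option 5 27. Option 3 has a majority (≥33).

Option 3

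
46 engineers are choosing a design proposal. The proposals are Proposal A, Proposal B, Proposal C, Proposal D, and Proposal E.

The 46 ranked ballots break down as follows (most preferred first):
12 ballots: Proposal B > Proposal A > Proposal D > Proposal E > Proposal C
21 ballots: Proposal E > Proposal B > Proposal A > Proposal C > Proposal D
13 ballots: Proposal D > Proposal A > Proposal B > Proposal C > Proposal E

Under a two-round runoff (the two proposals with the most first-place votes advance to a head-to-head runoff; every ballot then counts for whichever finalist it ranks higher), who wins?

Proposal D

Round 1 first-place votes: Proposal A 0, Proposal B 12, Proposal C 0, Proposal D 13, Proposal E 21. Proposal E and Proposal D advance.
Runoff: Proposal E is ranked above Proposal D on 21 ballots, Proposal D above Proposal E on 25.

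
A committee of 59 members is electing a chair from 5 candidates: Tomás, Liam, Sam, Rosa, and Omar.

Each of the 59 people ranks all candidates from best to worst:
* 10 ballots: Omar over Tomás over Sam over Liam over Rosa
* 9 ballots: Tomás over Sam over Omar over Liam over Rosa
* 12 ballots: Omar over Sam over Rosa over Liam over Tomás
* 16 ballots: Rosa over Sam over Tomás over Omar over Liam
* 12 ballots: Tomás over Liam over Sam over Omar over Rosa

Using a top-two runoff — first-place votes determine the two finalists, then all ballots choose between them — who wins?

Tomás

Round 1 first-place votes: Tomás 21, Liam 0, Sam 0, Rosa 16, Omar 22. Omar and Tomás advance.
Runoff: Omar is ranked above Tomás on 22 ballots, Tomás above Omar on 37.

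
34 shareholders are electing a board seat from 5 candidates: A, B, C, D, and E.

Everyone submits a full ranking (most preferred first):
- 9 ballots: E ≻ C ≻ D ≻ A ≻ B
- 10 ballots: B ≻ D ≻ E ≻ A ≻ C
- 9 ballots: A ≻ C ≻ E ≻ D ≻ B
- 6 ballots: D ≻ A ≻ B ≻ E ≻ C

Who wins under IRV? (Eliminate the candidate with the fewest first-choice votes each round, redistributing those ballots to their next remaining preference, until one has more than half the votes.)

Round 1: A 9, B 10, C 0, D 6, E 9. C eliminated.
Round 2: A 9, B 10, D 6, E 9. D eliminated.
Round 3: A 15, B 10, E 9. E eliminated.
Round 4: A 24, B 10. A has a majority (≥18).

A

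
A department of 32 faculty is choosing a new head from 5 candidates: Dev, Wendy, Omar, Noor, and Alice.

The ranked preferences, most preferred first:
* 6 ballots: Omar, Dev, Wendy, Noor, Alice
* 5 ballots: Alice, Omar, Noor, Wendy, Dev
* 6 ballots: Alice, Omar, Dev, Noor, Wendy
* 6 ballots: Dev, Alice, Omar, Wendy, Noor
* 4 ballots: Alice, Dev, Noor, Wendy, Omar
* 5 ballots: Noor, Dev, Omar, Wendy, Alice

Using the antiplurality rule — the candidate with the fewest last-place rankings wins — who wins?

Omar

Last-place votes: Dev 5, Wendy 6, Omar 4, Noor 6, Alice 11.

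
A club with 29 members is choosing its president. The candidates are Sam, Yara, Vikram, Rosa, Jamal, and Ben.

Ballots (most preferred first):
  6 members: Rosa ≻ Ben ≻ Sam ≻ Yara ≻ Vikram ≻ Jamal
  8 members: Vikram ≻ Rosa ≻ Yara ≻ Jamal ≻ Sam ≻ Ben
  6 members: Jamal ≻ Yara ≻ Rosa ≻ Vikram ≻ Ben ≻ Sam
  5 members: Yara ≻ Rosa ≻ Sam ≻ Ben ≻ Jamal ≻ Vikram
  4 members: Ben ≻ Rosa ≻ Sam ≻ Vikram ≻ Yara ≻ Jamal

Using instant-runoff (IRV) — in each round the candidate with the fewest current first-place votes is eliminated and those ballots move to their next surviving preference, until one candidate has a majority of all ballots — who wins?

Round 1: Sam 0, Yara 5, Vikram 8, Rosa 6, Jamal 6, Ben 4. Sam eliminated.
Round 2: Yara 5, Vikram 8, Rosa 6, Jamal 6, Ben 4. Ben eliminated.
Round 3: Yara 5, Vikram 8, Rosa 10, Jamal 6. Yara eliminated.
Round 4: Vikram 8, Rosa 15, Jamal 6. Rosa has a majority (≥15).

Rosa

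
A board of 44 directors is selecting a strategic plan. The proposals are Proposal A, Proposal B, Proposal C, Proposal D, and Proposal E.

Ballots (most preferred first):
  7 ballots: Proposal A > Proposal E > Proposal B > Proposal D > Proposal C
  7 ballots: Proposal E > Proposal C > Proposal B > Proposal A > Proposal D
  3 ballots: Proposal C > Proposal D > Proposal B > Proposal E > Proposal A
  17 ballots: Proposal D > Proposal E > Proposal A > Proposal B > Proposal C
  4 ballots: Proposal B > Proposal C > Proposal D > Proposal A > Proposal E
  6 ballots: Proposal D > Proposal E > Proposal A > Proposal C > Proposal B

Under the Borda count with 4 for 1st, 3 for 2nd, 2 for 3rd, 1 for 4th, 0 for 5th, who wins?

Proposal A: 7×4 + 7×1 + 3×0 + 17×2 + 4×1 + 6×2 = 85
Proposal B: 7×2 + 7×2 + 3×2 + 17×1 + 4×4 + 6×0 = 67
Proposal C: 7×0 + 7×3 + 3×4 + 17×0 + 4×3 + 6×1 = 51
Proposal D: 7×1 + 7×0 + 3×3 + 17×4 + 4×2 + 6×4 = 116
Proposal E: 7×3 + 7×4 + 3×1 + 17×3 + 4×0 + 6×3 = 121

Proposal E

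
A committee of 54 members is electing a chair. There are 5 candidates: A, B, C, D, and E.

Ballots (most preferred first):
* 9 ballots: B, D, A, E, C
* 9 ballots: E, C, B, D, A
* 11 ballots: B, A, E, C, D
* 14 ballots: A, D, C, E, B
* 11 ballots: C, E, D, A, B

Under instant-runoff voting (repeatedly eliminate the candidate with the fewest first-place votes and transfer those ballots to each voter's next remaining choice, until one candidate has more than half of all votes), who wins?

C

Round 1: A 14, B 20, C 11, D 0, E 9. D eliminated.
Round 2: A 14, B 20, C 11, E 9. E eliminated.
Round 3: A 14, B 20, C 20. A eliminated.
Round 4: B 20, C 34. C has a majority (≥28).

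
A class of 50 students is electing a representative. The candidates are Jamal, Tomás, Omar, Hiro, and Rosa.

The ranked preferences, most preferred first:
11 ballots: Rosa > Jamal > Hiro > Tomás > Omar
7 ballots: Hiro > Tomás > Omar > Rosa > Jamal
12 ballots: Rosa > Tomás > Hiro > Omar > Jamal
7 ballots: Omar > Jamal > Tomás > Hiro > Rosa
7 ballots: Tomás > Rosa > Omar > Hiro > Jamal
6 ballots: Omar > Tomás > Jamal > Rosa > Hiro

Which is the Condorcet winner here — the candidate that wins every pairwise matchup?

Tomás

Tomás vs Jamal: 32–18
Tomás vs Omar: 37–13
Tomás vs Hiro: 32–18
Tomás vs Rosa: 27–23
Tomás beats every other candidate.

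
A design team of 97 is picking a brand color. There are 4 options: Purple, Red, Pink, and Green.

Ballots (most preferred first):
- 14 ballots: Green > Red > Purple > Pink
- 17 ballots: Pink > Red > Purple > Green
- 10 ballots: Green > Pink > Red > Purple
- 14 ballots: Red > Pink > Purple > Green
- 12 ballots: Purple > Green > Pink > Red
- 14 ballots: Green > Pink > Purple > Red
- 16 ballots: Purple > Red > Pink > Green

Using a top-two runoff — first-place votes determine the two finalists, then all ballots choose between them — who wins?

Purple

Round 1 first-place votes: Purple 28, Red 14, Pink 17, Green 38. Green and Purple advance.
Runoff: Green is ranked above Purple on 38 ballots, Purple above Green on 59.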